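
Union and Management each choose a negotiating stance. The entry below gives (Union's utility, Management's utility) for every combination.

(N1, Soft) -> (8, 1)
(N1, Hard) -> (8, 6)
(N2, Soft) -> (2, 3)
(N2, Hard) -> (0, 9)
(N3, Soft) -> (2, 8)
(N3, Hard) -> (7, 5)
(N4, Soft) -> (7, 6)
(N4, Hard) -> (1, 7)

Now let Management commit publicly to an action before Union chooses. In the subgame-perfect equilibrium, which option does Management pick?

Solve by backward induction (Management leads).
- Soft: BR = N1, leader payoff 1.
- Hard: BR = N1, leader payoff 6.
Among 1, 6, the best is 6 at Hard. Subgame-perfect outcome: (N1, Hard) with payoffs (8, 6).

Hard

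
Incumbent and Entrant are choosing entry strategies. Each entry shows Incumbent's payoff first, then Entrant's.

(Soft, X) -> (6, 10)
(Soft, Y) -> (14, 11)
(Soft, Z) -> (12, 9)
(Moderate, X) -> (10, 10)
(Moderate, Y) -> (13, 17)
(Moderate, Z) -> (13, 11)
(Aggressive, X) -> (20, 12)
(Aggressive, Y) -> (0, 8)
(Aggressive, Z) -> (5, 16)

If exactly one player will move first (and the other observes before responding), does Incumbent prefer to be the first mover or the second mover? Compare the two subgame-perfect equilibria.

second

If Incumbent leads: Entrant's best replies are Soft→Y, Moderate→Y, Aggressive→Z; Incumbent's induced payoffs 14, 13, 5; outcome (Soft, Y), payoffs (14, 11).
If Entrant leads: Incumbent's best replies are X→Aggressive, Y→Soft, Z→Moderate; Entrant's induced payoffs 12, 11, 11; outcome (Aggressive, X), payoffs (20, 12).
Incumbent gets 14 moving first and 20 moving second, so Incumbent prefers to move second.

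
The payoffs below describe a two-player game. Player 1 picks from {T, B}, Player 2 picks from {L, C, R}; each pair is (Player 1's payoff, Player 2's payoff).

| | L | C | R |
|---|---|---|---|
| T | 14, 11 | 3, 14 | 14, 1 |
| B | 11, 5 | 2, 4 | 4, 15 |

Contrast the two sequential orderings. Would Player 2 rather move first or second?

second

If Player 1 leads: Player 2's best replies are T→C, B→R; Player 1's induced payoffs 3, 4; outcome (B, R), payoffs (4, 15).
If Player 2 leads: Player 1's best replies are L→T, C→T, R→T; Player 2's induced payoffs 11, 14, 1; outcome (T, C), payoffs (3, 14).
Player 2 gets 14 moving first and 15 moving second, so Player 2 prefers to move second.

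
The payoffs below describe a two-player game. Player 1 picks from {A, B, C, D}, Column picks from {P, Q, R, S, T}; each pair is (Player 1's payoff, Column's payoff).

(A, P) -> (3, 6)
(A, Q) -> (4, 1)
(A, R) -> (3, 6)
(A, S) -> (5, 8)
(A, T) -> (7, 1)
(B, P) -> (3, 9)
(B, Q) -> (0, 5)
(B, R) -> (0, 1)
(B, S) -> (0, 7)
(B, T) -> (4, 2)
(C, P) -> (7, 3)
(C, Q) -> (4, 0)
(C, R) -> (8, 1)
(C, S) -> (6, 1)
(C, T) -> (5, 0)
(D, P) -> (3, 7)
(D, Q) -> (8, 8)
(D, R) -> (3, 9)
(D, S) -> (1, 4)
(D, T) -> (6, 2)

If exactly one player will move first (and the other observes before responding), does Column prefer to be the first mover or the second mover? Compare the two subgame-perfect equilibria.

If Player 1 leads: Column's best replies are A→S, B→P, C→P, D→R; Player 1's induced payoffs 5, 3, 7, 3; outcome (C, P), payoffs (7, 3).
If Column leads: Player 1's best replies are P→C, Q→D, R→C, S→C, T→A; Column's induced payoffs 3, 8, 1, 1, 1; outcome (D, Q), payoffs (8, 8).
Column gets 8 moving first and 3 moving second, so Column prefers to move first.

first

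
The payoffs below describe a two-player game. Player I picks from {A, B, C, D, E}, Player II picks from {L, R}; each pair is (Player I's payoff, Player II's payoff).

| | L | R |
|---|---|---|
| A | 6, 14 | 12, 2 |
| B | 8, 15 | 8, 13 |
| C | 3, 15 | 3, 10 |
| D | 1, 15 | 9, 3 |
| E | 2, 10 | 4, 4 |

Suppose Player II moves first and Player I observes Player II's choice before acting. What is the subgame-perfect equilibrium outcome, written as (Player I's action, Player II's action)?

(B, L)

Solve by backward induction (Player II leads).
- L: BR = B, leader payoff 15.
- R: BR = A, leader payoff 2.
Among 15, 2, the best is 15 at L. Subgame-perfect outcome: (B, L) with payoffs (8, 15).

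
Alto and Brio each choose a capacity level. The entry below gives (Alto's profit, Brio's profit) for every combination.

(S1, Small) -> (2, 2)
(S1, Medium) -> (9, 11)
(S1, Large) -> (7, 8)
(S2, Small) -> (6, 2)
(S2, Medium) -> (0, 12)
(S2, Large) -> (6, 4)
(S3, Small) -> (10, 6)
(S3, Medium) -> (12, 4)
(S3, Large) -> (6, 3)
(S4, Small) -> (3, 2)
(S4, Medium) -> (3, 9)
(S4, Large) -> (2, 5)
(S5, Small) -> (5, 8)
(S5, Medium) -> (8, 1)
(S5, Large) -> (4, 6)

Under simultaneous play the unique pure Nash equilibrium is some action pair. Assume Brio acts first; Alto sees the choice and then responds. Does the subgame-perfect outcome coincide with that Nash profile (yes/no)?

no

Backward induction with Brio moving first.
- Small: BR = S3, leader payoff 6.
- Medium: BR = S3, leader payoff 4.
- Large: BR = S1, leader payoff 8.
Maximizing over 6, 4, 8, Brio chooses Large. Subgame-perfect outcome: (S1, Large) with payoffs (7, 8).
Under simultaneous play:
Alto's best replies: Small→S3; Medium→S3; Large→S1.
Brio's best replies: S1→Medium; S2→Medium; S3→Small; S4→Medium; S5→Small.
Only (S3, Small) has each player best-responding; Nash payoffs (10, 6).
Sequential outcome (S1, Large) differs from the Nash profile (S3, Small).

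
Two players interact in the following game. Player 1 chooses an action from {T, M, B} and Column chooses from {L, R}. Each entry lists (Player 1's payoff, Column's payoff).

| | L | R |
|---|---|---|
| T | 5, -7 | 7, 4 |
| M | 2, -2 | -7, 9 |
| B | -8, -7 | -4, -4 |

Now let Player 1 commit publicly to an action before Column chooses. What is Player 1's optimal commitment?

Work backward from Column's decision.
- T → Column plays R (best of -7, 4); Player 1 gets 7.
- M → Column plays R (best of -2, 9); Player 1 gets -7.
- B → Column plays R (best of -7, -4); Player 1 gets -4.
Player 1's induced payoffs are 7, -7, -4, so Player 1 commits to T. Subgame-perfect outcome: (T, R) with payoffs (7, 4).

T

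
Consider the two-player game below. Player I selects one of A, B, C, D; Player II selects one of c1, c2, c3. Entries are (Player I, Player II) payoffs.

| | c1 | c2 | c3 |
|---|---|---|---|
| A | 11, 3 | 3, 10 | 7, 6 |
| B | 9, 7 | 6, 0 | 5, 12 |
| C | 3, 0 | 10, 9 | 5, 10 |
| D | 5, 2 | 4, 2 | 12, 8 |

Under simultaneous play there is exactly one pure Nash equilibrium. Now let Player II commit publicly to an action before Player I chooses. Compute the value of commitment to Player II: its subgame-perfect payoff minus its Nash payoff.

Work backward from Player I's decision.
- c1: Player I compares 11, 9, 3, 5 and picks A; Player II would get 3.
- c2: Player I compares 3, 6, 10, 4 and picks C; Player II would get 9.
- c3: Player I compares 7, 5, 5, 12 and picks D; Player II would get 8.
Maximizing over 3, 9, 8, Player II chooses c2. Subgame-perfect outcome: (C, c2) with payoffs (10, 9).
For the simultaneous game, intersect best replies.
Player I's best replies: c1→A; c2→C; c3→D.
Player II's best replies: A→c2; B→c3; C→c3; D→c3.
Only (D, c3) has each player best-responding; Nash payoffs (12, 8).
Player II's commitment gain: 9 − 8 = 1.

1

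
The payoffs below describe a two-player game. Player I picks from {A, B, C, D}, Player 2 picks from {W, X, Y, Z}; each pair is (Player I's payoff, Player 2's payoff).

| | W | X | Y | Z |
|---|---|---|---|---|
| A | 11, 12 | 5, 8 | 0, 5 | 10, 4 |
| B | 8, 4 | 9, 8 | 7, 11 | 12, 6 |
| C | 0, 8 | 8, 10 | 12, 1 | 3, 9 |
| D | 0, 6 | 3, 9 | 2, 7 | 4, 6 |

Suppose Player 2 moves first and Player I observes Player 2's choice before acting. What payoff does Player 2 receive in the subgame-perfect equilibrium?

12

Work backward from Player I's decision.
- W: BR = A, leader payoff 12.
- X: BR = B, leader payoff 8.
- Y: BR = C, leader payoff 1.
- Z: BR = B, leader payoff 6.
Player 2's induced payoffs are 12, 8, 1, 6, so Player 2 commits to W. Subgame-perfect outcome: (A, W) with payoffs (11, 12).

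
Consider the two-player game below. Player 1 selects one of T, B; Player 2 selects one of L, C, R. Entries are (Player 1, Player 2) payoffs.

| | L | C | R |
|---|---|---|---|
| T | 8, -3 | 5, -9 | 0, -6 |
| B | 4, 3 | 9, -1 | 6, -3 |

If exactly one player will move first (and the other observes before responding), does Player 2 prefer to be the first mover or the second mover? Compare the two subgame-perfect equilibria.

first

If Player 1 leads: Player 2's best replies are T→L, B→L; Player 1's induced payoffs 8, 4; outcome (T, L), payoffs (8, -3).
If Player 2 leads: Player 1's best replies are L→T, C→B, R→B; Player 2's induced payoffs -3, -1, -3; outcome (B, C), payoffs (9, -1).
Player 2 gets -1 moving first and -3 moving second, so Player 2 prefers to move first.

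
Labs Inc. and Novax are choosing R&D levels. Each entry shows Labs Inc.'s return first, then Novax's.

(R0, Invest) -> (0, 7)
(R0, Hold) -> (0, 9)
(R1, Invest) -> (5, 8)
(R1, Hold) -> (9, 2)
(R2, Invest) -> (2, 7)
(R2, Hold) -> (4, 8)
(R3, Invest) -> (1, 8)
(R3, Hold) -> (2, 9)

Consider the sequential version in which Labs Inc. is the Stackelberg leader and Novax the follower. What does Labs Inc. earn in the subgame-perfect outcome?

5

Solve by backward induction (Labs Inc. leads).
- R0: Novax compares 7, 9 and picks Hold; Labs Inc. would get 0.
- R1: Novax compares 8, 2 and picks Invest; Labs Inc. would get 5.
- R2: Novax compares 7, 8 and picks Hold; Labs Inc. would get 4.
- R3: Novax compares 8, 9 and picks Hold; Labs Inc. would get 2.
Among 0, 5, 4, 2, the best is 5 at R1. Subgame-perfect outcome: (R1, Invest) with payoffs (5, 8).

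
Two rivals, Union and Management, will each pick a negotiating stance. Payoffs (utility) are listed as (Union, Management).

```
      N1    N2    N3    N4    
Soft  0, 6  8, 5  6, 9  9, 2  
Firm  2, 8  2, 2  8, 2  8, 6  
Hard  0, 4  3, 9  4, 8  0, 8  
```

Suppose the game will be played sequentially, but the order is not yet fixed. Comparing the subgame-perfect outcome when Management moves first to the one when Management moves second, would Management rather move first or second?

If Union leads: Management's best replies are Soft→N3, Firm→N1, Hard→N2; Union's induced payoffs 6, 2, 3; outcome (Soft, N3), payoffs (6, 9).
If Management leads: Union's best replies are N1→Firm, N2→Soft, N3→Firm, N4→Soft; Management's induced payoffs 8, 5, 2, 2; outcome (Firm, N1), payoffs (2, 8).
Management gets 8 moving first and 9 moving second, so Management prefers to move second.

second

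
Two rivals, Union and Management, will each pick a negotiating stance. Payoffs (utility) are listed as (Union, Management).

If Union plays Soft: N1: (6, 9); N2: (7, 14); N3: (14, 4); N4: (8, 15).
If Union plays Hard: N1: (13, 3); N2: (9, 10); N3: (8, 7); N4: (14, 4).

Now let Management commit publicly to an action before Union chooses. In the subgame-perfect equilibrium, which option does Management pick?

Backward induction with Management moving first.
- N1 → Union plays Hard (best of 6, 13); Management gets 3.
- N2 → Union plays Hard (best of 7, 9); Management gets 10.
- N3 → Union plays Soft (best of 14, 8); Management gets 4.
- N4 → Union plays Hard (best of 8, 14); Management gets 4.
Maximizing over 3, 10, 4, 4, Management chooses N2. Subgame-perfect outcome: (Hard, N2) with payoffs (9, 10).

N2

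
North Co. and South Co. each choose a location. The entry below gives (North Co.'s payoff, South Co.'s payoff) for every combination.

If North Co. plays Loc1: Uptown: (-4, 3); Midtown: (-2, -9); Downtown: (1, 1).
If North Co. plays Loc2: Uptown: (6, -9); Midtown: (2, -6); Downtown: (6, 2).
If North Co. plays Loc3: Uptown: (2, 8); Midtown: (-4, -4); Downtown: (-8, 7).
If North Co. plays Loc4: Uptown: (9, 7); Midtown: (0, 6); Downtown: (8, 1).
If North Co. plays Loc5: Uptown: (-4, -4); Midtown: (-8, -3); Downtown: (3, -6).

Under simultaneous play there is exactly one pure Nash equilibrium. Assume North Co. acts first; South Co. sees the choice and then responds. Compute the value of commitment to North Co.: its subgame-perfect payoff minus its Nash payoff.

0

Work backward from South Co.'s decision.
- Loc1: BR = Uptown, leader payoff -4.
- Loc2: BR = Downtown, leader payoff 6.
- Loc3: BR = Uptown, leader payoff 2.
- Loc4: BR = Uptown, leader payoff 9.
- Loc5: BR = Midtown, leader payoff -8.
North Co.'s induced payoffs are -4, 6, 2, 9, -8, so North Co. commits to Loc4. Subgame-perfect outcome: (Loc4, Uptown) with payoffs (9, 7).
Under simultaneous play:
North Co.'s best replies: Uptown→Loc4; Midtown→Loc2; Downtown→Loc4.
South Co.'s best replies: Loc1→Uptown; Loc2→Downtown; Loc3→Uptown; Loc4→Uptown; Loc5→Midtown.
The unique mutual best reply is (Loc4, Uptown), giving (9, 7).
North Co.'s commitment gain: 9 − 9 = 0.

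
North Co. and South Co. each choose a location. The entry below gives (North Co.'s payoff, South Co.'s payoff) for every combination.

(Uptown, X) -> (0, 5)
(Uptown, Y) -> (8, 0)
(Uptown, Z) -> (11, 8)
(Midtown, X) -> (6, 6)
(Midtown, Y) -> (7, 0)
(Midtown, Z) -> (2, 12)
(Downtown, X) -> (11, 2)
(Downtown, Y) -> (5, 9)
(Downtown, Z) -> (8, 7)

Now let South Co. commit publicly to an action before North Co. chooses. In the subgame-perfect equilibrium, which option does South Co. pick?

Work backward from North Co.'s decision.
- X: North Co. compares 0, 6, 11 and picks Downtown; South Co. would get 2.
- Y: North Co. compares 8, 7, 5 and picks Uptown; South Co. would get 0.
- Z: North Co. compares 11, 2, 8 and picks Uptown; South Co. would get 8.
Maximizing over 2, 0, 8, South Co. chooses Z. Subgame-perfect outcome: (Uptown, Z) with payoffs (11, 8).

Z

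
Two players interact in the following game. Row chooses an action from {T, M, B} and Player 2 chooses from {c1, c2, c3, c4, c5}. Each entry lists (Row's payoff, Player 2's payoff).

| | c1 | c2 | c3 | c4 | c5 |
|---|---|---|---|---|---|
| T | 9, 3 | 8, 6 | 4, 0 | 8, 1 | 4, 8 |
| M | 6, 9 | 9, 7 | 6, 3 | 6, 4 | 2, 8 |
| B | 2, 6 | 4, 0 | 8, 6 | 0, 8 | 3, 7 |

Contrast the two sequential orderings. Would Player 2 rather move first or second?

second

If Row leads: Player 2's best replies are T→c5, M→c1, B→c4; Row's induced payoffs 4, 6, 0; outcome (M, c1), payoffs (6, 9).
If Player 2 leads: Row's best replies are c1→T, c2→M, c3→B, c4→T, c5→T; Player 2's induced payoffs 3, 7, 6, 1, 8; outcome (T, c5), payoffs (4, 8).
Player 2 gets 8 moving first and 9 moving second, so Player 2 prefers to move second.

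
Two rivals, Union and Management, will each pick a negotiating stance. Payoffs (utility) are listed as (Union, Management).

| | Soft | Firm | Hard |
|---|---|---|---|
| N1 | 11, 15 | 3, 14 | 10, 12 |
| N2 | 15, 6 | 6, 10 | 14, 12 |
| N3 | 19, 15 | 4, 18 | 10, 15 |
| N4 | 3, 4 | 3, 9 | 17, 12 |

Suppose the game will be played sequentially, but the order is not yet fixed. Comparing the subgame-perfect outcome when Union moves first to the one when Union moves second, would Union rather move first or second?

If Union leads: Management's best replies are N1→Soft, N2→Hard, N3→Firm, N4→Hard; Union's induced payoffs 11, 14, 4, 17; outcome (N4, Hard), payoffs (17, 12).
If Management leads: Union's best replies are Soft→N3, Firm→N2, Hard→N4; Management's induced payoffs 15, 10, 12; outcome (N3, Soft), payoffs (19, 15).
Union gets 17 moving first and 19 moving second, so Union prefers to move second.

second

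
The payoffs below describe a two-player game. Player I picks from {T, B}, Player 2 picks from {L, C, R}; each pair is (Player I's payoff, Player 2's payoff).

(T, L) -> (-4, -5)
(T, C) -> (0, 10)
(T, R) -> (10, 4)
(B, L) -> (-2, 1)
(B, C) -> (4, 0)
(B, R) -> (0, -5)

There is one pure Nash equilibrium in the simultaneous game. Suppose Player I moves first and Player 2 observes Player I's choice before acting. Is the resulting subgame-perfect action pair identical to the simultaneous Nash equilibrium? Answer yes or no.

Backward induction with Player I moving first.
- T → Player 2 plays C (best of -5, 10, 4); Player I gets 0.
- B → Player 2 plays L (best of 1, 0, -5); Player I gets -2.
Player I's induced payoffs are 0, -2, so Player I commits to T. Subgame-perfect outcome: (T, C) with payoffs (0, 10).
Under simultaneous play:
Player I's best replies: L→B; C→B; R→T.
Player 2's best replies: T→C; B→L.
Only (B, L) has each player best-responding; Nash payoffs (-2, 1).
Sequential outcome (T, C) differs from the Nash profile (B, L).

no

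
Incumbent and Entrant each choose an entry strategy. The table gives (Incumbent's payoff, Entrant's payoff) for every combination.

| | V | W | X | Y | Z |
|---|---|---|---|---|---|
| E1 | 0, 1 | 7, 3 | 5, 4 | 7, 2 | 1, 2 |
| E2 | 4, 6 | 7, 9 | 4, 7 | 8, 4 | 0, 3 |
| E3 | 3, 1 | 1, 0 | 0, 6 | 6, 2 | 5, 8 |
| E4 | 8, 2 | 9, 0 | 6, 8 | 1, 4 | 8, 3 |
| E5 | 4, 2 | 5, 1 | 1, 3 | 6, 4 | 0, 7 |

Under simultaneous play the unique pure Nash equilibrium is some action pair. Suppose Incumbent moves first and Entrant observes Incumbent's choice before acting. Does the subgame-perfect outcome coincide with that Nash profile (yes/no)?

no

Solve by backward induction (Incumbent leads).
- E1 → Entrant plays X (best of 1, 3, 4, 2, 2); Incumbent gets 5.
- E2 → Entrant plays W (best of 6, 9, 7, 4, 3); Incumbent gets 7.
- E3 → Entrant plays Z (best of 1, 0, 6, 2, 8); Incumbent gets 5.
- E4 → Entrant plays X (best of 2, 0, 8, 4, 3); Incumbent gets 6.
- E5 → Entrant plays Z (best of 2, 1, 3, 4, 7); Incumbent gets 0.
Among 5, 7, 5, 6, 0, the best is 7 at E2. Subgame-perfect outcome: (E2, W) with payoffs (7, 9).
Now find the simultaneous Nash equilibrium.
Incumbent's best replies: V→E4; W→E4; X→E4; Y→E2; Z→E4.
Entrant's best replies: E1→X; E2→W; E3→Z; E4→X; E5→Z.
Only (E4, X) has each player best-responding; Nash payoffs (6, 8).
Sequential outcome (E2, W) differs from the Nash profile (E4, X).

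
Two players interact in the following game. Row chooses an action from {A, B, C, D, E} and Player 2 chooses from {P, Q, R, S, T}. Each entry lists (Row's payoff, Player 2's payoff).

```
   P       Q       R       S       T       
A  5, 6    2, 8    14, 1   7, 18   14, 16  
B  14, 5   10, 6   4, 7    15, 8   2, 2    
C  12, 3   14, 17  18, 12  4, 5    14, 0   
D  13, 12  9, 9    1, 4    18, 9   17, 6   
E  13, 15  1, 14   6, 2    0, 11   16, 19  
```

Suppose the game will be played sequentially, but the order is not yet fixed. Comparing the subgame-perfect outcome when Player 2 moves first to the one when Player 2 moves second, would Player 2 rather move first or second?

second

If Row leads: Player 2's best replies are A→S, B→S, C→Q, D→P, E→T; Row's induced payoffs 7, 15, 14, 13, 16; outcome (E, T), payoffs (16, 19).
If Player 2 leads: Row's best replies are P→B, Q→C, R→C, S→D, T→D; Player 2's induced payoffs 5, 17, 12, 9, 6; outcome (C, Q), payoffs (14, 17).
Player 2 gets 17 moving first and 19 moving second, so Player 2 prefers to move second.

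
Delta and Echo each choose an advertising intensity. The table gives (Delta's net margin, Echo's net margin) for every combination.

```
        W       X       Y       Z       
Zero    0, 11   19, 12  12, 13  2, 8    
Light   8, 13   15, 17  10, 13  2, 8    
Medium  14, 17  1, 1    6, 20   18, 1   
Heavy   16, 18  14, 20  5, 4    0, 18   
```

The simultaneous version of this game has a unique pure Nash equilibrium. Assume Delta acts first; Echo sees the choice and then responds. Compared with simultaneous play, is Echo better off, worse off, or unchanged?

better off

Solve by backward induction (Delta leads).
- Zero: Echo compares 11, 12, 13, 8 and picks Y; Delta would get 12.
- Light: Echo compares 13, 17, 13, 8 and picks X; Delta would get 15.
- Medium: Echo compares 17, 1, 20, 1 and picks Y; Delta would get 6.
- Heavy: Echo compares 18, 20, 4, 18 and picks X; Delta would get 14.
Among 12, 15, 6, 14, the best is 15 at Light. Subgame-perfect outcome: (Light, X) with payoffs (15, 17).
For the simultaneous game, intersect best replies.
Delta's best replies: W→Heavy; X→Zero; Y→Zero; Z→Medium.
Echo's best replies: Zero→Y; Light→X; Medium→Y; Heavy→X.
Only (Zero, Y) has each player best-responding; Nash payoffs (12, 13).
Echo earns 17 sequentially versus 13 at the Nash outcome: better off.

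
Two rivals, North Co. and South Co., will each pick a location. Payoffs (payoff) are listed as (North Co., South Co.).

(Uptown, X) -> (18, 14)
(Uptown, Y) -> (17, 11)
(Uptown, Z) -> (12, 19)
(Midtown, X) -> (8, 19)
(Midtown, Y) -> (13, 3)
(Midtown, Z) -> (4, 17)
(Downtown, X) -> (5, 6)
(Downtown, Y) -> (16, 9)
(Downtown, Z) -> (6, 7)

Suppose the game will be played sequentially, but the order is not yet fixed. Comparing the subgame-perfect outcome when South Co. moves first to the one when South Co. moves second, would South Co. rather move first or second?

first

If North Co. leads: South Co.'s best replies are Uptown→Z, Midtown→X, Downtown→Y; North Co.'s induced payoffs 12, 8, 16; outcome (Downtown, Y), payoffs (16, 9).
If South Co. leads: North Co.'s best replies are X→Uptown, Y→Uptown, Z→Uptown; South Co.'s induced payoffs 14, 11, 19; outcome (Uptown, Z), payoffs (12, 19).
South Co. gets 19 moving first and 9 moving second, so South Co. prefers to move first.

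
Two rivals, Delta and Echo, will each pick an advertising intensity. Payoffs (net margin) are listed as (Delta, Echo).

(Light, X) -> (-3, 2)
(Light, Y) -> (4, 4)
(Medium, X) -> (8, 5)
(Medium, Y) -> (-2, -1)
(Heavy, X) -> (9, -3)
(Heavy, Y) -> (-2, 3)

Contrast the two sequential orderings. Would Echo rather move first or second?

second

If Delta leads: Echo's best replies are Light→Y, Medium→X, Heavy→Y; Delta's induced payoffs 4, 8, -2; outcome (Medium, X), payoffs (8, 5).
If Echo leads: Delta's best replies are X→Heavy, Y→Light; Echo's induced payoffs -3, 4; outcome (Light, Y), payoffs (4, 4).
Echo gets 4 moving first and 5 moving second, so Echo prefers to move second.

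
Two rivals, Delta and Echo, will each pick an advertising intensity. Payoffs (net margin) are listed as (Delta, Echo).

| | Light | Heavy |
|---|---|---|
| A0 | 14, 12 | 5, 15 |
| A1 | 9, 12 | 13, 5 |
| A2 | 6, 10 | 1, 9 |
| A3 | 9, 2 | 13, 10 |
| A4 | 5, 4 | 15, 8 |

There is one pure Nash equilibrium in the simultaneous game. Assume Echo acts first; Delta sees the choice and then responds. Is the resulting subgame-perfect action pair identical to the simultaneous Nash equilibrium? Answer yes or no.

no

Delta best-responds to each possible Echo move:
- Light: BR = A0, leader payoff 12.
- Heavy: BR = A4, leader payoff 8.
Among 12, 8, the best is 12 at Light. Subgame-perfect outcome: (A0, Light) with payoffs (14, 12).
For the simultaneous game, intersect best replies.
Delta's best replies: Light→A0; Heavy→A4.
Echo's best replies: A0→Heavy; A1→Light; A2→Light; A3→Heavy; A4→Heavy.
Only (A4, Heavy) has each player best-responding; Nash payoffs (15, 8).
Sequential outcome (A0, Light) differs from the Nash profile (A4, Heavy).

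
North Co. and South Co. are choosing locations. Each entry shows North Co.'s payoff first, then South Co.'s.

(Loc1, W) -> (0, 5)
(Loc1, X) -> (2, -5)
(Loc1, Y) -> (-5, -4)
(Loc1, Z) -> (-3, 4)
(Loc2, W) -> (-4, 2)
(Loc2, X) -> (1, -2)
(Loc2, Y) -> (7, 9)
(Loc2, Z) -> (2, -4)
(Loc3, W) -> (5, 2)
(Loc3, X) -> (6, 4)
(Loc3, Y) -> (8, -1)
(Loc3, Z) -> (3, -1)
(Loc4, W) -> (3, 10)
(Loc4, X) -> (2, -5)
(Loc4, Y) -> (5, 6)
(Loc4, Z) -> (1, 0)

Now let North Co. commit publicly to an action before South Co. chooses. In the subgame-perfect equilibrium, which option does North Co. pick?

Loc2

Backward induction with North Co. moving first.
- Loc1: BR = W, leader payoff 0.
- Loc2: BR = Y, leader payoff 7.
- Loc3: BR = X, leader payoff 6.
- Loc4: BR = W, leader payoff 3.
North Co.'s induced payoffs are 0, 7, 6, 3, so North Co. commits to Loc2. Subgame-perfect outcome: (Loc2, Y) with payoffs (7, 9).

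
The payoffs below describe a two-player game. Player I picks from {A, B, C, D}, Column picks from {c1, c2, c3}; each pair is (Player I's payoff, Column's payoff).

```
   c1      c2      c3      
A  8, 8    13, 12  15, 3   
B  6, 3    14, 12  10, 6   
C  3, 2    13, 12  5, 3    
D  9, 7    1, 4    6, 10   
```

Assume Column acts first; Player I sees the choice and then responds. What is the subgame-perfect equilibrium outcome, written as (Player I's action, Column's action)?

(B, c2)

Backward induction with Column moving first.
- c1: BR = D, leader payoff 7.
- c2: BR = B, leader payoff 12.
- c3: BR = A, leader payoff 3.
Column's induced payoffs are 7, 12, 3, so Column commits to c2. Subgame-perfect outcome: (B, c2) with payoffs (14, 12).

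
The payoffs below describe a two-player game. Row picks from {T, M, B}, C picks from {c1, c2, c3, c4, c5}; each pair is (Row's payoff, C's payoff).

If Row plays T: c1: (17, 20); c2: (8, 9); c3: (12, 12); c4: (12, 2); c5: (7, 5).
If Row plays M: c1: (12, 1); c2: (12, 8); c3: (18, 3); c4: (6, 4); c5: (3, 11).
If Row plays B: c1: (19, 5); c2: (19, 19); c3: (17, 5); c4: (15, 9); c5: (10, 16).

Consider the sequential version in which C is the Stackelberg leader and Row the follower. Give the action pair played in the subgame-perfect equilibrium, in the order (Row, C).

(B, c2)

Solve by backward induction (C leads).
- c1 → Row plays B (best of 17, 12, 19); C gets 5.
- c2 → Row plays B (best of 8, 12, 19); C gets 19.
- c3 → Row plays M (best of 12, 18, 17); C gets 3.
- c4 → Row plays B (best of 12, 6, 15); C gets 9.
- c5 → Row plays B (best of 7, 3, 10); C gets 16.
C's induced payoffs are 5, 19, 3, 9, 16, so C commits to c2. Subgame-perfect outcome: (B, c2) with payoffs (19, 19).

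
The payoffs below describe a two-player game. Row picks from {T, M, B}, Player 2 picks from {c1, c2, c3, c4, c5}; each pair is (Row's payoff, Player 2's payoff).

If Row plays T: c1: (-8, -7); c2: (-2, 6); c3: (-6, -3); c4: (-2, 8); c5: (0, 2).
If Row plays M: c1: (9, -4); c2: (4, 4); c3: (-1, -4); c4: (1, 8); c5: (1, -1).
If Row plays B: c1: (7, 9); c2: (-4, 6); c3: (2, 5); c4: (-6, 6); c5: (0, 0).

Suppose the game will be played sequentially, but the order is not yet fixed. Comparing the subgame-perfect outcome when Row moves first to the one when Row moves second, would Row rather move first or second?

first

If Row leads: Player 2's best replies are T→c4, M→c4, B→c1; Row's induced payoffs -2, 1, 7; outcome (B, c1), payoffs (7, 9).
If Player 2 leads: Row's best replies are c1→M, c2→M, c3→B, c4→M, c5→M; Player 2's induced payoffs -4, 4, 5, 8, -1; outcome (M, c4), payoffs (1, 8).
Row gets 7 moving first and 1 moving second, so Row prefers to move first.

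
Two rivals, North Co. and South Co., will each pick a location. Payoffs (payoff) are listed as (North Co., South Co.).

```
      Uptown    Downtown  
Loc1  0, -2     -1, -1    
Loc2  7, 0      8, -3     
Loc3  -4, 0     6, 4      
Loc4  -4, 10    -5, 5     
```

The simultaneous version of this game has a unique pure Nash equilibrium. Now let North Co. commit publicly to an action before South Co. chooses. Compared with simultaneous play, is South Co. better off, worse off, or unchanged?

Backward induction with North Co. moving first.
- Loc1: South Co. compares -2, -1 and picks Downtown; North Co. would get -1.
- Loc2: South Co. compares 0, -3 and picks Uptown; North Co. would get 7.
- Loc3: South Co. compares 0, 4 and picks Downtown; North Co. would get 6.
- Loc4: South Co. compares 10, 5 and picks Uptown; North Co. would get -4.
North Co.'s induced payoffs are -1, 7, 6, -4, so North Co. commits to Loc2. Subgame-perfect outcome: (Loc2, Uptown) with payoffs (7, 0).
Under simultaneous play:
North Co.'s best replies: Uptown→Loc2; Downtown→Loc2.
South Co.'s best replies: Loc1→Downtown; Loc2→Uptown; Loc3→Downtown; Loc4→Uptown.
The unique mutual best reply is (Loc2, Uptown), giving (7, 0).
South Co. earns 0 sequentially versus 0 at the Nash outcome: unchanged.

unchanged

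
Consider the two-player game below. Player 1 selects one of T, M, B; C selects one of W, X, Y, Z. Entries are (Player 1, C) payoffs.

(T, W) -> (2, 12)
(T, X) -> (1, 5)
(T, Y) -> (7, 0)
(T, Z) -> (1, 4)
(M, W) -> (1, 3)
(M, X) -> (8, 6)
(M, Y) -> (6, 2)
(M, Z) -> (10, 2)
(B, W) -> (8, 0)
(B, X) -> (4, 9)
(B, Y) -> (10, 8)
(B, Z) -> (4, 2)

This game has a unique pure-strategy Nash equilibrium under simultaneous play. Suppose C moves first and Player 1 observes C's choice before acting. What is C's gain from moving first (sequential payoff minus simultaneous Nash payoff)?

Backward induction with C moving first.
- W: Player 1 compares 2, 1, 8 and picks B; C would get 0.
- X: Player 1 compares 1, 8, 4 and picks M; C would get 6.
- Y: Player 1 compares 7, 6, 10 and picks B; C would get 8.
- Z: Player 1 compares 1, 10, 4 and picks M; C would get 2.
C's induced payoffs are 0, 6, 8, 2, so C commits to Y. Subgame-perfect outcome: (B, Y) with payoffs (10, 8).
Now find the simultaneous Nash equilibrium.
Player 1's best replies: W→B; X→M; Y→B; Z→M.
C's best replies: T→W; M→X; B→X.
Only (M, X) has each player best-responding; Nash payoffs (8, 6).
C's commitment gain: 8 − 6 = 2.

2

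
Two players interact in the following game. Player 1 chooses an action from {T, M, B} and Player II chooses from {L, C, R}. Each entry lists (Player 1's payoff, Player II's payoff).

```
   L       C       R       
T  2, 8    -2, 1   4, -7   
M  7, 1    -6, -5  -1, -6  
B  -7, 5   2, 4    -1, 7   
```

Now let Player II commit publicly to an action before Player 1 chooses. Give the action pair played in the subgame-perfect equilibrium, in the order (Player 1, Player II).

(B, C)

Backward induction with Player II moving first.
- L: Player 1 compares 2, 7, -7 and picks M; Player II would get 1.
- C: Player 1 compares -2, -6, 2 and picks B; Player II would get 4.
- R: Player 1 compares 4, -1, -1 and picks T; Player II would get -7.
Among 1, 4, -7, the best is 4 at C. Subgame-perfect outcome: (B, C) with payoffs (2, 4).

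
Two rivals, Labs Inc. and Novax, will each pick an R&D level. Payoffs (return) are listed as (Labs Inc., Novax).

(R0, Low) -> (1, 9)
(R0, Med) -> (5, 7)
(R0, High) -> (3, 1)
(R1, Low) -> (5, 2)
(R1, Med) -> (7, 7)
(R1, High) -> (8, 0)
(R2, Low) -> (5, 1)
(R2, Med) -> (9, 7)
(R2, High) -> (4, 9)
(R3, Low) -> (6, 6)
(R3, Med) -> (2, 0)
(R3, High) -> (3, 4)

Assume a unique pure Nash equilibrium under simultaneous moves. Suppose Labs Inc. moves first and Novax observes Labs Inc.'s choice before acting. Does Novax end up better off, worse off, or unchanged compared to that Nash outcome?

better off

Work backward from Novax's decision.
- R0: BR = Low, leader payoff 1.
- R1: BR = Med, leader payoff 7.
- R2: BR = High, leader payoff 4.
- R3: BR = Low, leader payoff 6.
Maximizing over 1, 7, 4, 6, Labs Inc. chooses R1. Subgame-perfect outcome: (R1, Med) with payoffs (7, 7).
Now find the simultaneous Nash equilibrium.
Labs Inc.'s best replies: Low→R3; Med→R2; High→R1.
Novax's best replies: R0→Low; R1→Med; R2→High; R3→Low.
The unique mutual best reply is (R3, Low), giving (6, 6).
Novax earns 7 sequentially versus 6 at the Nash outcome: better off.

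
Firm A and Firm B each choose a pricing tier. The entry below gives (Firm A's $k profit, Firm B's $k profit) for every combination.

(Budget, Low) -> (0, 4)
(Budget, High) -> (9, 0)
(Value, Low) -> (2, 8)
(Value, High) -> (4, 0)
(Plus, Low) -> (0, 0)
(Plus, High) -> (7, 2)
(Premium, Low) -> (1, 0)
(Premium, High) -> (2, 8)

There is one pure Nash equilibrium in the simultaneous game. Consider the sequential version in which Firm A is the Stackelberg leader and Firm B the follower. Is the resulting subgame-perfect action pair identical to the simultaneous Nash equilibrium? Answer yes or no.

Work backward from Firm B's decision.
- Budget → Firm B plays Low (best of 4, 0); Firm A gets 0.
- Value → Firm B plays Low (best of 8, 0); Firm A gets 2.
- Plus → Firm B plays High (best of 0, 2); Firm A gets 7.
- Premium → Firm B plays High (best of 0, 8); Firm A gets 2.
Among 0, 2, 7, 2, the best is 7 at Plus. Subgame-perfect outcome: (Plus, High) with payoffs (7, 2).
Now find the simultaneous Nash equilibrium.
Firm A's best replies: Low→Value; High→Budget.
Firm B's best replies: Budget→Low; Value→Low; Plus→High; Premium→High.
Only (Value, Low) has each player best-responding; Nash payoffs (2, 8).
Sequential outcome (Plus, High) differs from the Nash profile (Value, Low).

no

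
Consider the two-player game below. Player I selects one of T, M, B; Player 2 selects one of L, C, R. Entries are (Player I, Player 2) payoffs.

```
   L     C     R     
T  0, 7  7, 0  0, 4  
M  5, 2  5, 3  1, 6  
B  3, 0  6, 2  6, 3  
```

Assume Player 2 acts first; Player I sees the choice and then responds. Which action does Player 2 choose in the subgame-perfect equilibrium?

R

Backward induction with Player 2 moving first.
- L: BR = M, leader payoff 2.
- C: BR = T, leader payoff 0.
- R: BR = B, leader payoff 3.
Among 2, 0, 3, the best is 3 at R. Subgame-perfect outcome: (B, R) with payoffs (6, 3).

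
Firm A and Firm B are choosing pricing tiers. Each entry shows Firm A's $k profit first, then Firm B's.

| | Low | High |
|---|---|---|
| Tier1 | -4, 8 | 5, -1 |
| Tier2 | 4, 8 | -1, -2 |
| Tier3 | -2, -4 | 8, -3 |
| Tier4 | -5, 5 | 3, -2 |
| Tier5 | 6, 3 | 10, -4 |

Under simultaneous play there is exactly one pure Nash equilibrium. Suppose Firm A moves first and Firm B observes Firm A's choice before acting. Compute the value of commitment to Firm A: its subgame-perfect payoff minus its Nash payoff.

2

Solve by backward induction (Firm A leads).
- Tier1: Firm B compares 8, -1 and picks Low; Firm A would get -4.
- Tier2: Firm B compares 8, -2 and picks Low; Firm A would get 4.
- Tier3: Firm B compares -4, -3 and picks High; Firm A would get 8.
- Tier4: Firm B compares 5, -2 and picks Low; Firm A would get -5.
- Tier5: Firm B compares 3, -4 and picks Low; Firm A would get 6.
Maximizing over -4, 4, 8, -5, 6, Firm A chooses Tier3. Subgame-perfect outcome: (Tier3, High) with payoffs (8, -3).
Under simultaneous play:
Firm A's best replies: Low→Tier5; High→Tier5.
Firm B's best replies: Tier1→Low; Tier2→Low; Tier3→High; Tier4→Low; Tier5→Low.
The unique mutual best reply is (Tier5, Low), giving (6, 3).
Firm A's commitment gain: 8 − 6 = 2.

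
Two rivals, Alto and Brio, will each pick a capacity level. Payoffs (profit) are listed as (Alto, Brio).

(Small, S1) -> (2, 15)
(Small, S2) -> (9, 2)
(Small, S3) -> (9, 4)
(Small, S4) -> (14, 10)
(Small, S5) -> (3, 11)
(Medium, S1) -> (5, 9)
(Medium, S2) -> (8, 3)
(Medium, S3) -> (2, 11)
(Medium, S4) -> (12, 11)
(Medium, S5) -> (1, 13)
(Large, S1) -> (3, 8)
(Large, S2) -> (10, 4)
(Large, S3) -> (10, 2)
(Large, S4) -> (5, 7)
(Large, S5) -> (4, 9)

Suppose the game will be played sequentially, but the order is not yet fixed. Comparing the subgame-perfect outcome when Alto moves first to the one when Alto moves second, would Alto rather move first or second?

If Alto leads: Brio's best replies are Small→S1, Medium→S5, Large→S5; Alto's induced payoffs 2, 1, 4; outcome (Large, S5), payoffs (4, 9).
If Brio leads: Alto's best replies are S1→Medium, S2→Large, S3→Large, S4→Small, S5→Large; Brio's induced payoffs 9, 4, 2, 10, 9; outcome (Small, S4), payoffs (14, 10).
Alto gets 4 moving first and 14 moving second, so Alto prefers to move second.

second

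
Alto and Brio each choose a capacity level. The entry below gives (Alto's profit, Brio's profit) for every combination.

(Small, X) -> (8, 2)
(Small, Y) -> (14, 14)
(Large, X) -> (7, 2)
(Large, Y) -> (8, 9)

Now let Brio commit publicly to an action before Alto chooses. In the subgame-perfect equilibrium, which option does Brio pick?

Backward induction with Brio moving first.
- X: Alto compares 8, 7 and picks Small; Brio would get 2.
- Y: Alto compares 14, 8 and picks Small; Brio would get 14.
Among 2, 14, the best is 14 at Y. Subgame-perfect outcome: (Small, Y) with payoffs (14, 14).

Y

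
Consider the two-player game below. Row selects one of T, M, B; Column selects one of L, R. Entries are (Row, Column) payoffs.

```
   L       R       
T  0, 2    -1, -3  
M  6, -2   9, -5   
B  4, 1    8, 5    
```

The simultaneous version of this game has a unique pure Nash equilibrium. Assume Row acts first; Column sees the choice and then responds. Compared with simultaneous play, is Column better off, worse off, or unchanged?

Solve by backward induction (Row leads).
- T: Column compares 2, -3 and picks L; Row would get 0.
- M: Column compares -2, -5 and picks L; Row would get 6.
- B: Column compares 1, 5 and picks R; Row would get 8.
Among 0, 6, 8, the best is 8 at B. Subgame-perfect outcome: (B, R) with payoffs (8, 5).
Under simultaneous play:
Row's best replies: L→M; R→M.
Column's best replies: T→L; M→L; B→R.
The unique mutual best reply is (M, L), giving (6, -2).
Column earns 5 sequentially versus -2 at the Nash outcome: better off.

better off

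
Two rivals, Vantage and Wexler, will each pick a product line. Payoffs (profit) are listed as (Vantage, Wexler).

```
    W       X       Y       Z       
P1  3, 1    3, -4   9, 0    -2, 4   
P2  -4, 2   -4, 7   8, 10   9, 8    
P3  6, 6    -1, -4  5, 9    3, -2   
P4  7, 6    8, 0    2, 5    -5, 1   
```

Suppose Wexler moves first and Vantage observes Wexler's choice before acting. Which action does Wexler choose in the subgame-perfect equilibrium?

Work backward from Vantage's decision.
- W → Vantage plays P4 (best of 3, -4, 6, 7); Wexler gets 6.
- X → Vantage plays P4 (best of 3, -4, -1, 8); Wexler gets 0.
- Y → Vantage plays P1 (best of 9, 8, 5, 2); Wexler gets 0.
- Z → Vantage plays P2 (best of -2, 9, 3, -5); Wexler gets 8.
Among 6, 0, 0, 8, the best is 8 at Z. Subgame-perfect outcome: (P2, Z) with payoffs (9, 8).

Z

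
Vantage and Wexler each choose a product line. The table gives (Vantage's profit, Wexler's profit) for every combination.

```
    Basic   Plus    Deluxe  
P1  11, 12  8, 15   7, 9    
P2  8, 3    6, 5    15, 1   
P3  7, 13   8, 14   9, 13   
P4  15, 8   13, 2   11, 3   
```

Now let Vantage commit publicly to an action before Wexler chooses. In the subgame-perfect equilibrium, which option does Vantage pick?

P4

Backward induction with Vantage moving first.
- P1: Wexler compares 12, 15, 9 and picks Plus; Vantage would get 8.
- P2: Wexler compares 3, 5, 1 and picks Plus; Vantage would get 6.
- P3: Wexler compares 13, 14, 13 and picks Plus; Vantage would get 8.
- P4: Wexler compares 8, 2, 3 and picks Basic; Vantage would get 15.
Among 8, 6, 8, 15, the best is 15 at P4. Subgame-perfect outcome: (P4, Basic) with payoffs (15, 8).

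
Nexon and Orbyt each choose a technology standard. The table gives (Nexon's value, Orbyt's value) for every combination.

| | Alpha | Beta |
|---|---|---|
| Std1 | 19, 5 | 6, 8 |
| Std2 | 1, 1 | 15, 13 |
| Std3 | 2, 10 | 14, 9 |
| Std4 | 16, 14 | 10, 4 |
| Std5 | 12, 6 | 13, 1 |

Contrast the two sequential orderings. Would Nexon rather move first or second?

first

If Nexon leads: Orbyt's best replies are Std1→Beta, Std2→Beta, Std3→Alpha, Std4→Alpha, Std5→Alpha; Nexon's induced payoffs 6, 15, 2, 16, 12; outcome (Std4, Alpha), payoffs (16, 14).
If Orbyt leads: Nexon's best replies are Alpha→Std1, Beta→Std2; Orbyt's induced payoffs 5, 13; outcome (Std2, Beta), payoffs (15, 13).
Nexon gets 16 moving first and 15 moving second, so Nexon prefers to move first.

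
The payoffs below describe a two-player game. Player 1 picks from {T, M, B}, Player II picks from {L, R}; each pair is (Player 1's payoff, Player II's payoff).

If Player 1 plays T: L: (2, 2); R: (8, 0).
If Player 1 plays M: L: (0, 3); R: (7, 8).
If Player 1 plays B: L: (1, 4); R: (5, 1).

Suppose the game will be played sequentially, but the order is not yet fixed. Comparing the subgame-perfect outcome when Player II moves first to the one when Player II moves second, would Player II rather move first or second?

If Player 1 leads: Player II's best replies are T→L, M→R, B→L; Player 1's induced payoffs 2, 7, 1; outcome (M, R), payoffs (7, 8).
If Player II leads: Player 1's best replies are L→T, R→T; Player II's induced payoffs 2, 0; outcome (T, L), payoffs (2, 2).
Player II gets 2 moving first and 8 moving second, so Player II prefers to move second.

second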